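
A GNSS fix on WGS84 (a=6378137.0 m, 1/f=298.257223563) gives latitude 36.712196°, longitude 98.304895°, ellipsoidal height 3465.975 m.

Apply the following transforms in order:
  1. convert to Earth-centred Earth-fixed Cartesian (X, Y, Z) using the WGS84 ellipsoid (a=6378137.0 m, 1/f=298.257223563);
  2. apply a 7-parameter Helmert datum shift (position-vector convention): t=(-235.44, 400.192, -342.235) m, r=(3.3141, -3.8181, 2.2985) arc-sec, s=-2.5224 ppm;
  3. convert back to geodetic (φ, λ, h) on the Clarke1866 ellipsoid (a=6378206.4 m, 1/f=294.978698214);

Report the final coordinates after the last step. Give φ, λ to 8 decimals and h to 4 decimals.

φ=36.71022129°, λ=98.30836855°, h=3605.7403 m

start: φ=36.712196°, λ=98.304895°, h=3465.975 m
→ ECEF (a=6378137.000, f=1/298.257223563): X=-739815.1917, Y=5068217.5070, Z=3793909.2910
→ Helmert 7p (PV): X=-740175.4705, Y=5068535.7134, Z=3793625.2237
→ geod (Bowring, a=6378206.400): φ=36.71022129°, λ=98.30836855°, h=3605.7403 m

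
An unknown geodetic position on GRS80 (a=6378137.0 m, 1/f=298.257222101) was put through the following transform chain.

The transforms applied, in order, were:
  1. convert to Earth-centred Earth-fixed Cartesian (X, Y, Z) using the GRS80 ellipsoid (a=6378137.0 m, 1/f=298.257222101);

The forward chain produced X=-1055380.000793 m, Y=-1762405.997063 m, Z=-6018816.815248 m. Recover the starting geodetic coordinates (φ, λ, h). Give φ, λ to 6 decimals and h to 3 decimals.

start: X=-1055380.0008, Y=-1762405.9971, Z=-6018816.8152 m
→ geod (Bowring, a=6378137.000): φ=-71.27239500°, λ=-120.91440200°, h=748.0890 m

φ=-71.272395°, λ=-120.914402°, h=748.089 m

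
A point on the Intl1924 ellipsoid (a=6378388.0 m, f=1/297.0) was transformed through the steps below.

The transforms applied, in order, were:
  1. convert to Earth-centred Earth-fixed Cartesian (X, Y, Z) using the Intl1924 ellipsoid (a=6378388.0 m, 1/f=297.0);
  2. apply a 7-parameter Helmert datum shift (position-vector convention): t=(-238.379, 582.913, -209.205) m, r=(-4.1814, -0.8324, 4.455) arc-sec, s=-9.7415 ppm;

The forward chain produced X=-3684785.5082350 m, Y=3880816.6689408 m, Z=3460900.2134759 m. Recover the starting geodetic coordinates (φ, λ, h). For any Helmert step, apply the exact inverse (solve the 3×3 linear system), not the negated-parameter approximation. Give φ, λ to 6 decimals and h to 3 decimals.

φ=33.073388°, λ=133.517368°, h=737.763 m

start: X=-3684785.5082, Y=3880816.6689, Z=3460900.2135 m
→ Helmert⁻¹: X=-3684485.2464, Y=3880280.9686, Z=3461236.6653
→ geod (Bowring, a=6378388.000): φ=33.07338800°, λ=133.51736800°, h=737.7630 m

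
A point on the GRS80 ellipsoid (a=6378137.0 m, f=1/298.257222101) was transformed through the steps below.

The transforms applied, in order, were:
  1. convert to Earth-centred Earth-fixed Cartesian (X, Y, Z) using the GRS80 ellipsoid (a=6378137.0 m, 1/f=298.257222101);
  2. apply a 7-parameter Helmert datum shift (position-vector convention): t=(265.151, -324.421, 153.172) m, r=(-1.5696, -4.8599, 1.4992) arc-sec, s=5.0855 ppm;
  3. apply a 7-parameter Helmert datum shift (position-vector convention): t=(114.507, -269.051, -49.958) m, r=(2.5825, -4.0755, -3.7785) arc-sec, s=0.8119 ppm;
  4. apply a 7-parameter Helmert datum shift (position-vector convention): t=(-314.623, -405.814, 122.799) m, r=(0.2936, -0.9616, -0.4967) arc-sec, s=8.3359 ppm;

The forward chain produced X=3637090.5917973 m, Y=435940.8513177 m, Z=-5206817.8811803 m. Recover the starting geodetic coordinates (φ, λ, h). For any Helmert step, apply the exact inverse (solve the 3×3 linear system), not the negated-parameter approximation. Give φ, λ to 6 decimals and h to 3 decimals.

φ=-55.057044°, λ=6.851218°, h=2590.751 m

start: X=3637090.5918, Y=435940.8513, Z=-5206817.8812 m
→ Helmert⁻¹: X=3637349.5688, Y=436344.3754, Z=-5206914.8543
→ Helmert⁻¹: X=3637121.2288, Y=436614.5067, Z=-5206937.9998
→ Helmert⁻¹: X=3636718.0706, Y=436949.8973, Z=-5207147.0526
→ geod (Bowring, a=6378137.000): φ=-55.05704400°, λ=6.85121800°, h=2590.7510 m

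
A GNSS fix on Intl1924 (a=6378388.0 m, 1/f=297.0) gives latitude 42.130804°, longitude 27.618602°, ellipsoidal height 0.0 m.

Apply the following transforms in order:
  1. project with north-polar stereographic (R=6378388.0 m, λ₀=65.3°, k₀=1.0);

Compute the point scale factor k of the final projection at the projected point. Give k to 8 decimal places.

start: φ=42.130804°, λ=27.618602°, h=0.000 m
→ into stereo (λ₀=65.3°): φ=42.13080400°, λ−λ₀=-37.68139800°
scale k = 1.19701314

1.19701314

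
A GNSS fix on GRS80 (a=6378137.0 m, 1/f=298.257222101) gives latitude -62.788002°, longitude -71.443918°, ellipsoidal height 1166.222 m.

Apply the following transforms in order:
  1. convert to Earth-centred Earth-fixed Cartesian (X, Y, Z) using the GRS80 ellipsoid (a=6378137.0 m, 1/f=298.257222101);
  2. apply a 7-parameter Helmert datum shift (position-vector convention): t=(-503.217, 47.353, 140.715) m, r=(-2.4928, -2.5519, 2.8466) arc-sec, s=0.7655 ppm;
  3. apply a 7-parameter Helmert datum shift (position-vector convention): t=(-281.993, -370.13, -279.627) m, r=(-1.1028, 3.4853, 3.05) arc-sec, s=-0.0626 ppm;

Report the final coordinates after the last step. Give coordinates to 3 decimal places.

X=930070.058 m, Y=-2773244.606 m, Z=-5650347.623 m

start: φ=-62.788002°, λ=-71.443918°, h=1166.222 m
→ ECEF (a=6378137.000, f=1/298.257222101): X=930800.9107, Y=-2772847.9898, Z=-5650248.8702
→ Helmert 7p (PV): X=930406.5782, Y=-2772858.1995, Z=-5650067.4536
→ Helmert 7p (PV): X=930070.0583, Y=-2773244.6064, Z=-5650347.6230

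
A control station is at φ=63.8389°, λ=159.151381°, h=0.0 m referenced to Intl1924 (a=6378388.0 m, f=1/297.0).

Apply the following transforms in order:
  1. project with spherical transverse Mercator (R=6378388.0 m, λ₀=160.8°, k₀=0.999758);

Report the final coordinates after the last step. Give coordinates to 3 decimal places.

start: φ=63.838900°, λ=159.151381°, h=0.000 m
→ tm (R=6378388.0, λ₀=160.8°): E=-80891.6283, N=7106118.3216

E=-80891.628 m, N=7106118.322 m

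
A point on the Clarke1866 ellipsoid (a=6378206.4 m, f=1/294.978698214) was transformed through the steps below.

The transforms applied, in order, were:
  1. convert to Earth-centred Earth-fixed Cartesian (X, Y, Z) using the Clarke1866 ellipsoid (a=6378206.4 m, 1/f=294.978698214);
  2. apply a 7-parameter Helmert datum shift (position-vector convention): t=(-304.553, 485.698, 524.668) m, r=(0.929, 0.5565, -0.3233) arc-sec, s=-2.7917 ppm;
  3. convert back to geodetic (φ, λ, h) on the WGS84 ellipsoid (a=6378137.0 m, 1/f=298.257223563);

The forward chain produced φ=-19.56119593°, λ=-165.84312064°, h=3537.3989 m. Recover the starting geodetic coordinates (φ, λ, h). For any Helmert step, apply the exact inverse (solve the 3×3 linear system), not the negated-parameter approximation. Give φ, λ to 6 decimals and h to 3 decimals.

start: φ=-19.561196°, λ=-165.843121°, h=3537.399 m
→ ECEF (a=6378137.000, f=1/298.257223563): X=-5832912.8533, Y=-1471283.8370, Z=-2123171.1945
→ Helmert⁻¹: X=-5832616.5466, Y=-1471792.3509, Z=-2123710.8987
→ geod (Bowring, a=6378206.400): φ=-19.56763200°, λ=-165.83773400°, h=3521.8220 m

φ=-19.567632°, λ=-165.837734°, h=3521.822 m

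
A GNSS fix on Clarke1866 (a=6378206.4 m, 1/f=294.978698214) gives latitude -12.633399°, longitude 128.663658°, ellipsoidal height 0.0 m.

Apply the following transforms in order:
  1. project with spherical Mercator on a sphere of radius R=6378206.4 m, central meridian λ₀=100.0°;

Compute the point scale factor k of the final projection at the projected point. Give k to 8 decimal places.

start: φ=-12.633399°, λ=128.663658°, h=0.000 m
→ into merc (λ₀=100.0°): φ=-12.63339900°, λ−λ₀=28.66365800°
scale k = 1.02481126

1.02481126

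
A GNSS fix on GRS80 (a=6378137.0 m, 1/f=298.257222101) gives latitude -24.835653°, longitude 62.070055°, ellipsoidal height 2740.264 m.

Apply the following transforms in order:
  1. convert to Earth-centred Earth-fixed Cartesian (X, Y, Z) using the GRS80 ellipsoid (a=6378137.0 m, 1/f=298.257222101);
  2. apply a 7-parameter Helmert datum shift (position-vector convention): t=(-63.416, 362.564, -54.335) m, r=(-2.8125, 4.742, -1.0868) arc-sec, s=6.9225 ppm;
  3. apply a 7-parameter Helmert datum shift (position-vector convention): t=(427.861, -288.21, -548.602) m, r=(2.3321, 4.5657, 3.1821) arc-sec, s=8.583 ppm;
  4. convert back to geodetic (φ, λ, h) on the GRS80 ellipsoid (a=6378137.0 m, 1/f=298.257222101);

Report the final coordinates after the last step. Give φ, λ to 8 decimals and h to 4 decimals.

φ=-24.84102654°, λ=62.06881896°, h=3307.3255 m

start: φ=-24.835653°, λ=62.070055°, h=2740.264 m
→ ECEF (a=6378137.000, f=1/298.257222101): X=2713941.2777, Y=5119271.5053, Z=-2663715.0834
→ Helmert 7p (PV): X=2713862.3835, Y=5119618.8866, Z=-2663920.0553
→ Helmert 7p (PV): X=2714175.5885, Y=5119446.6056, Z=-2664493.7093
→ geod (Bowring, a=6378137.000): φ=-24.84102654°, λ=62.06881896°, h=3307.3255 m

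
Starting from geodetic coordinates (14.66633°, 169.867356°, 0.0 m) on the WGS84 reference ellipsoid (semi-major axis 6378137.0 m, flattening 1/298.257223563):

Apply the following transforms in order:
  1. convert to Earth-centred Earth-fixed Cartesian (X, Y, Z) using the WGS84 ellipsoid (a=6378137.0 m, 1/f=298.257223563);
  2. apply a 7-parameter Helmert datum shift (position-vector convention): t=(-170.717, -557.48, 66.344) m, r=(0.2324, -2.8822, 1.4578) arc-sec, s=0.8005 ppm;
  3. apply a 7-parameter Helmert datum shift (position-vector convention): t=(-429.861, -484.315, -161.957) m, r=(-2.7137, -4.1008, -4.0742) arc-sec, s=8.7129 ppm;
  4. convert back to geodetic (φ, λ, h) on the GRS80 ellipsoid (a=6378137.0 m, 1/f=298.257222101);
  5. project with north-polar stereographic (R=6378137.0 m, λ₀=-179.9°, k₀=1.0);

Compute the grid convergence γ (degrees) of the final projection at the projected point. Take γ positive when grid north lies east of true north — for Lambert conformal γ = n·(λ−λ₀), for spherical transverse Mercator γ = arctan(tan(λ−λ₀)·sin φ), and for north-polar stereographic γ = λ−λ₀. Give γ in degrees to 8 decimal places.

start: φ=14.666330°, λ=169.867356°, h=0.000 m
→ ECEF (a=6378137.000, f=1/298.257223563): X=-6075382.2671, Y=1085762.0195, Z=1604410.9093
→ Helmert 7p (PV): X=-6075587.9401, Y=1085160.6625, Z=1604394.8678
→ Helmert 7p (PV): X=-6076081.2002, Y=1084826.9184, Z=1604111.8215
→ geod (Bowring, a=6378137.000): φ=14.66251704°, λ=169.87704254°, h=430.8372 m
→ into stereo (λ₀=-179.9°): φ=14.66251704°, λ−λ₀=-10.22295746°
convergence γ = -10.22295746°

-10.22295746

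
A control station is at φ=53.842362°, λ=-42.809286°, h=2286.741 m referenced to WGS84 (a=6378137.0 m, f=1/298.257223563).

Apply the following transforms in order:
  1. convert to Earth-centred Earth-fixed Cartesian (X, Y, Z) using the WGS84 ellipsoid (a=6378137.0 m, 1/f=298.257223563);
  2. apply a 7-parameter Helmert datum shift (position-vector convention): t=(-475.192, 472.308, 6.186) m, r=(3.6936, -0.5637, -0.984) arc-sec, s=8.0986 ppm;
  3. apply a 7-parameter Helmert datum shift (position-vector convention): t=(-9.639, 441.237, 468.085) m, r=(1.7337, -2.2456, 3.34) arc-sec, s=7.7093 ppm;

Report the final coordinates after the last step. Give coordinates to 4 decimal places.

X=2767278.4044 m, Y=-2563037.5735 m, Z=5128783.1132 m

start: φ=53.842362°, λ=-42.809286°, h=2286.741 m
→ ECEF (a=6378137.000, f=1/298.257223563): X=2767760.0545, Y=-2563807.2618, Z=5128257.5408
→ Helmert 7p (PV): X=2767281.0314, Y=-2563460.7538, Z=5128266.9119
→ Helmert 7p (PV): X=2767278.4044, Y=-2563037.5735, Z=5128783.1132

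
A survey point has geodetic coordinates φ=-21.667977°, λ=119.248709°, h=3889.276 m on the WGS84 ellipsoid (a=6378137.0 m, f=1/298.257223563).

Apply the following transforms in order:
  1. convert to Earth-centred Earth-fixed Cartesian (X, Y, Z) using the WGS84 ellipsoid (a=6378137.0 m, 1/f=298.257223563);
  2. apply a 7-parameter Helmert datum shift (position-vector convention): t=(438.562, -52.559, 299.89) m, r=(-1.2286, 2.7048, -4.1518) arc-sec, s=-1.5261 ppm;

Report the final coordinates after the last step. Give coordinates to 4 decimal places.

start: φ=-21.667977°, λ=119.248709°, h=3889.276 m
→ ECEF (a=6378137.000, f=1/298.257223563): X=-2899250.9197, Y=5177258.6556, Z=-2341721.9845
→ Helmert 7p (PV): X=-2898734.4304, Y=5177242.6048, Z=-2341411.3401

X=-2898734.4304 m, Y=5177242.6048 m, Z=-2341411.3401 m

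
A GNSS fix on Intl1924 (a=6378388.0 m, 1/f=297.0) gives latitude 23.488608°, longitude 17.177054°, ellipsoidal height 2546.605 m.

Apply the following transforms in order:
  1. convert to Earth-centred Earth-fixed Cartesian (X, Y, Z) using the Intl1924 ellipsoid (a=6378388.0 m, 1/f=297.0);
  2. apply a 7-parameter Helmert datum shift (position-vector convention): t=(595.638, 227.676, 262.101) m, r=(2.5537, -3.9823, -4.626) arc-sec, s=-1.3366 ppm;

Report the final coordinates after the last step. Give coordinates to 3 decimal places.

X=5594743.353 m, Y=1729297.271 m, Z=2527875.289 m

start: φ=23.488608°, λ=17.177054°, h=2546.605 m
→ ECEF (a=6378388.000, f=1/297.0): X=5594165.2077, Y=1729228.6607, Z=2527487.1519
→ Helmert 7p (PV): X=5594743.3533, Y=1729297.2706, Z=2527875.2886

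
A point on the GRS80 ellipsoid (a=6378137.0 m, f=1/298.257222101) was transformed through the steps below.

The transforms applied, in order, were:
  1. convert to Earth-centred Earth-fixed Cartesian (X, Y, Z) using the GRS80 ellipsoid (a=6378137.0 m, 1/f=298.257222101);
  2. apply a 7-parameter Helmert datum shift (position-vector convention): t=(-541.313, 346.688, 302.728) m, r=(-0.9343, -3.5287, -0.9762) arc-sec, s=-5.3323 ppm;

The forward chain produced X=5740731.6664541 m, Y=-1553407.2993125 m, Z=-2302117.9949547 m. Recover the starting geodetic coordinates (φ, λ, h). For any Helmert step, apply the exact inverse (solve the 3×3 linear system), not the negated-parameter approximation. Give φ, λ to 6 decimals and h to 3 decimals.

start: X=5740731.6665, Y=-1553407.2993, Z=-2302117.9950 m
→ Helmert⁻¹: X=5741271.5562, Y=-1553724.6708, Z=-2302538.2575
→ geod (Bowring, a=6378137.000): φ=-21.29248800°, λ=-15.14288200°, h=2588.5030 m

φ=-21.292488°, λ=-15.142882°, h=2588.503 m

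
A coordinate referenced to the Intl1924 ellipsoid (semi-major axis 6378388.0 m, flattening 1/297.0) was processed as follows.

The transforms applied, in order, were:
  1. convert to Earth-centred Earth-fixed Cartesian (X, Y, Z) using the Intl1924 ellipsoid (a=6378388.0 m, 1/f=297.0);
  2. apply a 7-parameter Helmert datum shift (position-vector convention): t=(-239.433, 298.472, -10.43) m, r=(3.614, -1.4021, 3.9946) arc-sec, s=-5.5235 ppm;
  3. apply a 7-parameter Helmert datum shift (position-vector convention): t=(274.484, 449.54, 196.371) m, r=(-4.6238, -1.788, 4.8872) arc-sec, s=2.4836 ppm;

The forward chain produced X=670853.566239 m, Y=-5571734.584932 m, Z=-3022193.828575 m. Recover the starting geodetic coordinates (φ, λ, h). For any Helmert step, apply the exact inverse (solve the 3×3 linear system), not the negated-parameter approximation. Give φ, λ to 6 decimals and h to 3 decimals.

φ=-28.463923°, λ=-83.138656°, h=1220.287 m

start: X=670853.5662, Y=-5571734.5849, Z=-3022193.8286 m
→ Helmert⁻¹: X=670419.1915, Y=-5572118.4156, Z=-3022513.4138
→ Helmert⁻¹: X=670533.8644, Y=-5572513.6092, Z=-3022426.5998
→ geod (Bowring, a=6378388.000): φ=-28.46392300°, λ=-83.13865600°, h=1220.2870 m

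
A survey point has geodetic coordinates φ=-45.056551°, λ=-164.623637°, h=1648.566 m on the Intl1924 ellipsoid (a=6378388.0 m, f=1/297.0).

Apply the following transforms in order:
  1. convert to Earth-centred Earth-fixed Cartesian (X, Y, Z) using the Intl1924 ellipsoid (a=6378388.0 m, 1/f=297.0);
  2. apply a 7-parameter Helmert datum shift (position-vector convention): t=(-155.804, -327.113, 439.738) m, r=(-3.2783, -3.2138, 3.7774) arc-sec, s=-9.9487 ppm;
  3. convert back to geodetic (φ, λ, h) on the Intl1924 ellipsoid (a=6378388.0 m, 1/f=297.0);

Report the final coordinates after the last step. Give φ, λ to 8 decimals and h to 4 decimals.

φ=-45.05286883°, λ=-164.61799986°, h=1441.6053 m

start: φ=-45.056551°, λ=-164.623637°, h=1648.566 m
→ ECEF (a=6378388.000, f=1/297.0): X=-4352921.2608, Y=-1197062.4788, Z=-4493037.7626
→ Helmert 7p (PV): X=-4352941.8319, Y=-1197528.8085, Z=-4492602.1211
→ geod (Bowring, a=6378388.000): φ=-45.05286883°, λ=-164.61799986°, h=1441.6053 m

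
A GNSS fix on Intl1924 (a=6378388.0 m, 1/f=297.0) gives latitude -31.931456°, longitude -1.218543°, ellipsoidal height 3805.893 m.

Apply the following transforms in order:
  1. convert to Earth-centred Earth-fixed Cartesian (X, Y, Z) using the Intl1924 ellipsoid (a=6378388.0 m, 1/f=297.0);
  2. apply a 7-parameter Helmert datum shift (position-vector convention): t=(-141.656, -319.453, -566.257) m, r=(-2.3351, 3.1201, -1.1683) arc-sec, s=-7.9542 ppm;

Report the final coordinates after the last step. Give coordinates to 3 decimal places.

X=5420084.496 m, Y=-115681.757 m, Z=-3356666.326 m

start: φ=-31.931456°, λ=-1.218543°, h=3805.893 m
→ ECEF (a=6378388.000, f=1/297.0): X=5420320.6843, Y=-115294.5275, Z=-3356046.0777
→ Helmert 7p (PV): X=5420084.4956, Y=-115681.7574, Z=-3356666.3256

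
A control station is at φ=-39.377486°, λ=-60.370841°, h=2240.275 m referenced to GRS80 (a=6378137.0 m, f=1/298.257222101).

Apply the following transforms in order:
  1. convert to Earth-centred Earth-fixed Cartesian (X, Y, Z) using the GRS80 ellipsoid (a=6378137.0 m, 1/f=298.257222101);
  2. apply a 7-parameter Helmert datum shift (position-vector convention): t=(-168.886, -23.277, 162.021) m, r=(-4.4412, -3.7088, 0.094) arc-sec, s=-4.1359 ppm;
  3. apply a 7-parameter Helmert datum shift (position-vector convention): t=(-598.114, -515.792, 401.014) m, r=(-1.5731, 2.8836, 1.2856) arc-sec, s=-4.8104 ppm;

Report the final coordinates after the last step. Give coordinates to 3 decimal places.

X=2440811.581 m, Y=-4293428.501 m, Z=-4025485.954 m

start: φ=-39.377486°, λ=-60.370841°, h=2240.275 m
→ ECEF (a=6378137.000, f=1/298.257222101): X=2441555.5986, Y=-4292826.7730, Z=-4026219.9473
→ Helmert 7p (PV): X=2441450.9651, Y=-4292917.8730, Z=-4025904.9426
→ Helmert 7p (PV): X=2440811.5812, Y=-4293428.5013, Z=-4025485.9537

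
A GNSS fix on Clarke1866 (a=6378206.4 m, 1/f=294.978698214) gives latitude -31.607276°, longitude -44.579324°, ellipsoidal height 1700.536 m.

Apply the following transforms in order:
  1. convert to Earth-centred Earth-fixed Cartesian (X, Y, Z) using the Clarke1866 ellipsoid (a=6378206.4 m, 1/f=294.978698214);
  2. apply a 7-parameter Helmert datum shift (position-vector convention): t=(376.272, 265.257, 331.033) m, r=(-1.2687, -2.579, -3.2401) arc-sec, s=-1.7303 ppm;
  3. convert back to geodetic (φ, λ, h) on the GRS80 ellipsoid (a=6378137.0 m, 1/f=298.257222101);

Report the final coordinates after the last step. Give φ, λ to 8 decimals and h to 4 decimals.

start: φ=-31.607276°, λ=-44.579324°, h=1700.536 m
→ ECEF (a=6378206.400, f=1/294.978698214): X=3873781.7369, Y=-3817311.3226, Z=-3324135.8998
→ Helmert 7p (PV): X=3874132.9049, Y=-3817120.7577, Z=-3323727.2003
→ geod (Bowring, a=6378137.000): φ=-31.60167555°, λ=-44.57529738°, h=1589.7020 m

φ=-31.60167555°, λ=-44.57529738°, h=1589.7020 m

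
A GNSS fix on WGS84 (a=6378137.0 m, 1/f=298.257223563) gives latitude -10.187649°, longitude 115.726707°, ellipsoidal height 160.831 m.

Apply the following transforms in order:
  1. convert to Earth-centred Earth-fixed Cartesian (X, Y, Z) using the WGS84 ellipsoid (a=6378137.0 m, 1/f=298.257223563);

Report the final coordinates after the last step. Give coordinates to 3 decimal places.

X=-2725319.097 m, Y=5656046.384 m, Z=-1120711.286 m

start: φ=-10.187649°, λ=115.726707°, h=160.831 m
→ ECEF (a=6378137.000, f=1/298.257223563): X=-2725319.0969, Y=5656046.3844, Z=-1120711.2863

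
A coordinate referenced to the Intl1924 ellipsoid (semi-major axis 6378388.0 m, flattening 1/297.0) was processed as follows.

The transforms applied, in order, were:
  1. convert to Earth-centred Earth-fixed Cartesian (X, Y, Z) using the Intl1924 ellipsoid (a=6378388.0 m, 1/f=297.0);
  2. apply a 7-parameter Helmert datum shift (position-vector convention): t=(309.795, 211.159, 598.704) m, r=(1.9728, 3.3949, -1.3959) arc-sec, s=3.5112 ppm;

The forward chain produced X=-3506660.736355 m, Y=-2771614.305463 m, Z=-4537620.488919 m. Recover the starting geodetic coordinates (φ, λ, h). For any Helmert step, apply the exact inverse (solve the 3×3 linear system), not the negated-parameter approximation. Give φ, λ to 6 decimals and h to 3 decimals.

φ=-45.626735°, λ=-141.676583°, h=2548.102 m

start: X=-3506660.7364, Y=-2771614.3055, Z=-4537620.4889 m
→ Helmert⁻¹: X=-3506864.7644, Y=-2771882.8703, Z=-4538234.4662
→ geod (Bowring, a=6378388.000): φ=-45.62673500°, λ=-141.67658300°, h=2548.1020 m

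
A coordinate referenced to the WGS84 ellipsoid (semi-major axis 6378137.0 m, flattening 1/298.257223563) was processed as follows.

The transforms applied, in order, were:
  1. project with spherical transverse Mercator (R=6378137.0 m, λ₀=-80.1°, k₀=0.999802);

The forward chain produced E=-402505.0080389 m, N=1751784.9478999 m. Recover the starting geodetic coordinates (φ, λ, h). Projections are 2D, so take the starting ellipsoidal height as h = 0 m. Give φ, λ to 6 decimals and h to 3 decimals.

φ=15.707557°, λ=-83.854478°, h=0.000 m

start: E=-402505.0080, N=1751784.9479 m
→ tm⁻¹: φ=15.70755700°, λ=-83.85447800°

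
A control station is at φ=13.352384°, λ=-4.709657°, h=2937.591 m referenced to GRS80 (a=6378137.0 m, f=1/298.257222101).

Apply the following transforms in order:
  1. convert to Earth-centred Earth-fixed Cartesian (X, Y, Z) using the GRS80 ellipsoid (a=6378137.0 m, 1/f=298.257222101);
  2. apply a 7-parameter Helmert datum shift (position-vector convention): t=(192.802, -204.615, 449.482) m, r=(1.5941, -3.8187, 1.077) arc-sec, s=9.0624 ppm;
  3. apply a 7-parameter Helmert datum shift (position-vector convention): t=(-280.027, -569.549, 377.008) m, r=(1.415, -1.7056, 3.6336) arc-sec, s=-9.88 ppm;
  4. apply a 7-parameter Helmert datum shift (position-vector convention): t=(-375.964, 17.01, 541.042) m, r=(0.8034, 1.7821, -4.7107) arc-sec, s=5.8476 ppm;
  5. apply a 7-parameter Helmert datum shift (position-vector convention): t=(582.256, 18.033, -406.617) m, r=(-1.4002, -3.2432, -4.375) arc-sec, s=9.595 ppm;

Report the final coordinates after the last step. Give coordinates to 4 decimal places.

X=6188872.8696 m, Y=-510750.8262 m, Z=1465228.1355 m

start: φ=13.352384°, λ=-4.709657°, h=2937.591 m
→ ECEF (a=6378137.000, f=1/298.257222101): X=6188723.7443, Y=-509855.8632, Z=1464042.1707
→ Helmert 7p (PV): X=6188948.1883, Y=-510044.0992, Z=1464615.5565
→ Helmert 7p (PV): X=6188603.8886, Y=-510509.6317, Z=1465025.7709
→ Helmert 7p (PV): X=6188265.1117, Y=-510642.6501, Z=1465519.9224
→ Helmert 7p (PV): X=6188872.8696, Y=-510750.8262, Z=1465228.1355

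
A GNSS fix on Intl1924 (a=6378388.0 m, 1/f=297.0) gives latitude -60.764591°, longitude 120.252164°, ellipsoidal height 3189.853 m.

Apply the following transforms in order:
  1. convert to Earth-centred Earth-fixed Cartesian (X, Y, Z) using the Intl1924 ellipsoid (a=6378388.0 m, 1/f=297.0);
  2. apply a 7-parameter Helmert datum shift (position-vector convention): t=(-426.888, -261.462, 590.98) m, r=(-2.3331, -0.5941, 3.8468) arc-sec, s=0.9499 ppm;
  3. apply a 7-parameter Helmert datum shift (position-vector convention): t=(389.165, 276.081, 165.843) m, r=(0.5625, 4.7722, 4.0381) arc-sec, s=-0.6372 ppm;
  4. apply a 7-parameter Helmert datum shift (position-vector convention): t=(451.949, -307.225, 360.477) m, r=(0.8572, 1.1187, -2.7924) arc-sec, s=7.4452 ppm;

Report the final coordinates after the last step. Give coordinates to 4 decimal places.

start: φ=-60.764591°, λ=120.252164°, h=3189.853 m
→ ECEF (a=6378388.000, f=1/297.0): X=-1574275.0706, Y=2699219.7772, Z=-5545482.2873
→ Helmert 7p (PV): X=-1574737.8214, Y=2698868.7931, Z=-5544931.6407
→ Helmert 7p (PV): X=-1574528.7784, Y=2699127.4468, Z=-5544718.4709
→ Helmert 7p (PV): X=-1574082.0838, Y=2698884.6764, Z=-5544379.5186

X=-1574082.0838 m, Y=2698884.6764 m, Z=-5544379.5186 m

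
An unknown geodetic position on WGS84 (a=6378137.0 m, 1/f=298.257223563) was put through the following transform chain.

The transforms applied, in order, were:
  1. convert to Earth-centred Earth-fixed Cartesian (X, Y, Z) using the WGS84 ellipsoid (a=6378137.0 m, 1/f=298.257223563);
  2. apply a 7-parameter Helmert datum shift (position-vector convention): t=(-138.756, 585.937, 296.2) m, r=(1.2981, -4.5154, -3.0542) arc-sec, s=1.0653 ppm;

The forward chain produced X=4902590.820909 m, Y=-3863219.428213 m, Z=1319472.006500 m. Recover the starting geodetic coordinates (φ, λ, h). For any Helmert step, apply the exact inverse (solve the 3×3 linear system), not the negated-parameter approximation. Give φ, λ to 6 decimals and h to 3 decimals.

start: X=4902590.8209, Y=-3863219.4282, Z=1319472.0065 m
→ Helmert⁻¹: X=4902810.4414, Y=-3863720.3508, Z=1319091.3882
→ geod (Bowring, a=6378137.000): φ=12.01003500°, λ=-38.24031400°, h=2898.0760 m

φ=12.010035°, λ=-38.240314°, h=2898.076 m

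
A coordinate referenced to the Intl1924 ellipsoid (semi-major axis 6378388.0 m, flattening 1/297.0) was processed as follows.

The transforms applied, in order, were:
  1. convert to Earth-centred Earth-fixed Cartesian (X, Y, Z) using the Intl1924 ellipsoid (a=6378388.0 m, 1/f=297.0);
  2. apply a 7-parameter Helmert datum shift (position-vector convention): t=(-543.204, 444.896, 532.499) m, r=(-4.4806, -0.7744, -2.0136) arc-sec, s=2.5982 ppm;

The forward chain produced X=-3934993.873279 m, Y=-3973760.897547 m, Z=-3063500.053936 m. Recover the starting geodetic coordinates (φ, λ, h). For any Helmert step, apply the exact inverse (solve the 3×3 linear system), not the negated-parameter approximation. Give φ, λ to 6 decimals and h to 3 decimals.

start: X=-3934993.8733, Y=-3973760.8975, Z=-3063500.0539 m
→ Helmert⁻¹: X=-3934413.1540, Y=-3974167.3163, Z=-3064096.1497
→ geod (Bowring, a=6378388.000): φ=-28.88208100°, λ=-134.71199300°, h=3289.6160 m

φ=-28.882081°, λ=-134.711993°, h=3289.616 m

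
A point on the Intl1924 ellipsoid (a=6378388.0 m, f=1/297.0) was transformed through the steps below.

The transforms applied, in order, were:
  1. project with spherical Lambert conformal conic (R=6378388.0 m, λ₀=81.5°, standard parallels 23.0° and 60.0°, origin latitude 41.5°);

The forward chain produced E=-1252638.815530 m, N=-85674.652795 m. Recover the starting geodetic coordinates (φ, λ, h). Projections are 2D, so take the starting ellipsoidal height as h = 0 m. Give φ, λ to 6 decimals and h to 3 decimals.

φ=39.604071°, λ=66.024555°, h=0.000 m

start: E=-1252638.8155, N=-85674.6528 m
→ lcc⁻¹: φ=39.60407100°, λ=66.02455500°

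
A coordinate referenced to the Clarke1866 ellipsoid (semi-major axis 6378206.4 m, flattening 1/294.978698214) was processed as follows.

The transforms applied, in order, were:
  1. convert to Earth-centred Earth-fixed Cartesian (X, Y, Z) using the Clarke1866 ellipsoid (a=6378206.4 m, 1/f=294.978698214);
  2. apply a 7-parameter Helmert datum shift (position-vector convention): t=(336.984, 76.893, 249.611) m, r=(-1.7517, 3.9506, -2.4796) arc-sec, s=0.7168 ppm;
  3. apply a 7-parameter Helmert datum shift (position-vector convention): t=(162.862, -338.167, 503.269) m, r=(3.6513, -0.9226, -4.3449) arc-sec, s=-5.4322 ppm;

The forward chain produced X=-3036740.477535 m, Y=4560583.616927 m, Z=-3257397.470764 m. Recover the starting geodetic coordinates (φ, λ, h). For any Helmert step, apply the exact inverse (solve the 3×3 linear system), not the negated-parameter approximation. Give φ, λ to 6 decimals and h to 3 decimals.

φ=-30.907571°, λ=123.662811°, h=2575.665 m

start: X=-3036740.4775, Y=4560583.6169, Z=-3257397.4708 m
→ Helmert⁻¹: X=-3037030.4816, Y=4560824.9130, Z=-3257985.5889
→ Helmert⁻¹: X=-3037357.7095, Y=4560735.9081, Z=-3258252.3071
→ geod (Bowring, a=6378206.400): φ=-30.90757100°, λ=123.66281100°, h=2575.6650 m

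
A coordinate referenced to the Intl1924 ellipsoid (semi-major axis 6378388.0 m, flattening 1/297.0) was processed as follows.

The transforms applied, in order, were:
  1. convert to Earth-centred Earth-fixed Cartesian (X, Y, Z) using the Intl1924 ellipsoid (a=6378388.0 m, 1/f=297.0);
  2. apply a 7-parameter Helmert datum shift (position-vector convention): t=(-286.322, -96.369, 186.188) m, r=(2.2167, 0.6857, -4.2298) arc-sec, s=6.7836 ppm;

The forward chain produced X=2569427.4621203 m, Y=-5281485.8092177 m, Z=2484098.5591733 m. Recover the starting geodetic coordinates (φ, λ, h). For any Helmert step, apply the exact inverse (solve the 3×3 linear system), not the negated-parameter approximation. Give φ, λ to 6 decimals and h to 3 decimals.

start: X=2569427.4621, Y=-5281485.8092, Z=2484098.5592 m
→ Helmert⁻¹: X=2569796.3960, Y=-5281274.2209, Z=2483960.8215
→ geod (Bowring, a=6378388.000): φ=23.06359900°, λ=-64.05307400°, h=1856.5150 m

φ=23.063599°, λ=-64.053074°, h=1856.515 m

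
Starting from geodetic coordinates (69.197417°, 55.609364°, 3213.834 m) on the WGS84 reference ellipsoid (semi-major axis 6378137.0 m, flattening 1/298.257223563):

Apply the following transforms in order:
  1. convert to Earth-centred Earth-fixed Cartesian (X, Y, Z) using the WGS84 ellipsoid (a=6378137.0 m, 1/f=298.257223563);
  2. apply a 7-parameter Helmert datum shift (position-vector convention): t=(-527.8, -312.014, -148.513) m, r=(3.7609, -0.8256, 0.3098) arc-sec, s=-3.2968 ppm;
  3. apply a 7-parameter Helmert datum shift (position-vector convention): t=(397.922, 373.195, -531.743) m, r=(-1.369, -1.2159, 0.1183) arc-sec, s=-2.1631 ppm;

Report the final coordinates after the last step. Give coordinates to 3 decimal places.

start: φ=69.197417°, λ=55.609364°, h=3213.834 m
→ ECEF (a=6378137.000, f=1/298.257223563): X=1283855.5295, Y=1875681.2360, Z=5942833.7688
→ Helmert 7p (PV): X=1283296.8928, Y=1875256.6091, Z=5942705.0021
→ Helmert 7p (PV): X=1283655.9321, Y=1875665.9259, Z=5942155.5231

X=1283655.932 m, Y=1875665.926 m, Z=5942155.523 m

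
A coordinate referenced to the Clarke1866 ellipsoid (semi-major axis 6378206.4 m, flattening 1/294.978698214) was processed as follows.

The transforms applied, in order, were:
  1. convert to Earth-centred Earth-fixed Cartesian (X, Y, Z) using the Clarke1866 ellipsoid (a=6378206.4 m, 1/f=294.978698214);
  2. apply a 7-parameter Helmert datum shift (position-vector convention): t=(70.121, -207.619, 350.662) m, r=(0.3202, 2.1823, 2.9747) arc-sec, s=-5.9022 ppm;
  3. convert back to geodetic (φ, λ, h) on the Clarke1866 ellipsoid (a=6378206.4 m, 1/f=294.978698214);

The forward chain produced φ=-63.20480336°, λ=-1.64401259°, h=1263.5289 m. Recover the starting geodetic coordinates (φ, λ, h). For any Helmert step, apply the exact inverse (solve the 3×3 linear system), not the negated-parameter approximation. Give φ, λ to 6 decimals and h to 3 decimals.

start: φ=-63.204803°, λ=-1.644013°, h=1263.529 m
→ ECEF (a=6378206.400, f=1/294.978698214): X=2882480.2733, Y=-82730.9590, Z=-5671239.6908
→ Helmert⁻¹: X=2882485.9801, Y=-82574.2020, Z=-5671593.2028
→ geod (Bowring, a=6378206.400): φ=-63.20622300°, λ=-1.64089600°, h=1579.6300 m

φ=-63.206223°, λ=-1.640896°, h=1579.630 m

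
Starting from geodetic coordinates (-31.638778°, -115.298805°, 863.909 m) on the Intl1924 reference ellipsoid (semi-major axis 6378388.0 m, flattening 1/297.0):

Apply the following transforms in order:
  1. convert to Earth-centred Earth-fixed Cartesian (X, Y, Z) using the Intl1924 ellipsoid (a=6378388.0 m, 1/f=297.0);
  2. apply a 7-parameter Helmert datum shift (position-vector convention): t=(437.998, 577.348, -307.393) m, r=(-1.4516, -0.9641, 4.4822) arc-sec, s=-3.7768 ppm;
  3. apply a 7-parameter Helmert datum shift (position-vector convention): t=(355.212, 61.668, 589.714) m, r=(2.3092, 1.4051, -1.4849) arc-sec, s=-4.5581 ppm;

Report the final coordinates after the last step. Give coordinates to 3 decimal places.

start: φ=-31.638778°, λ=-115.298805°, h=863.909 m
→ ECEF (a=6378388.000, f=1/297.0): X=-2323077.5690, Y=-4914773.8970, Z=-3326899.6679
→ Helmert 7p (PV): X=-2322508.4478, Y=-4914251.8810, Z=-3327170.7662
→ Helmert 7p (PV): X=-2322200.6921, Y=-4914113.8452, Z=-3326605.0819

X=-2322200.692 m, Y=-4914113.845 m, Z=-3326605.082 m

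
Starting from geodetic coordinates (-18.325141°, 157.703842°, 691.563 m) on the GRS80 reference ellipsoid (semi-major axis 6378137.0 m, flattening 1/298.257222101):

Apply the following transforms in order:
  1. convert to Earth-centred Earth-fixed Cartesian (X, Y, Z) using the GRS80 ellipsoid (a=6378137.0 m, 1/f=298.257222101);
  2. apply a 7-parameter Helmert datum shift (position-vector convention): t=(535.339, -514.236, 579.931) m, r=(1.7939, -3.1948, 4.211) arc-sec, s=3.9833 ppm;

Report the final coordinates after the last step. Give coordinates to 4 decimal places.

start: φ=-18.325141°, λ=157.703842°, h=691.563 m
→ ECEF (a=6378137.000, f=1/298.257222101): X=-5604470.6859, Y=2298121.9302, Z=-1992796.1627
→ Helmert 7p (PV): X=-5603973.7225, Y=2297519.7614, Z=-1992290.9896

X=-5603973.7225 m, Y=2297519.7614 m, Z=-1992290.9896 m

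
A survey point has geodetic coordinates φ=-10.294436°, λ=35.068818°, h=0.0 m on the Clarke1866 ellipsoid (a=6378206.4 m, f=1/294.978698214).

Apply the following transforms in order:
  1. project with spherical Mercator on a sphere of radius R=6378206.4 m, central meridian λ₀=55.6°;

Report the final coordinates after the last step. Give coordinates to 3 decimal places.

start: φ=-10.294436°, λ=35.068818°, h=0.000 m
→ merc (R=6378206.4, λ₀=55.6°): E=-2285545.5942, N=-1152199.8417

E=-2285545.594 m, N=-1152199.842 m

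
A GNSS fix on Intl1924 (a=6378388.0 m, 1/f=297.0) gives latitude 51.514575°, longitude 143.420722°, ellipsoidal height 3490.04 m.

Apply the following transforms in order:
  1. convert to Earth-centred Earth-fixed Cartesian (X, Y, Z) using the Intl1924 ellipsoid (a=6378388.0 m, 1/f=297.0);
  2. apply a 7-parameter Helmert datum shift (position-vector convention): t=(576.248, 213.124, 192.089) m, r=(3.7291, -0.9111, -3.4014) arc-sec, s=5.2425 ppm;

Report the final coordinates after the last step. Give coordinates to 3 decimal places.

X=-3195288.052 m, Y=2371854.085 m, Z=4972447.831 m

start: φ=51.514575°, λ=143.420722°, h=3490.040 m
→ ECEF (a=6378388.000, f=1/297.0): X=-3195864.6927, Y=2371665.7194, Z=4972200.9143
→ Helmert 7p (PV): X=-3195288.0520, Y=2371854.0846, Z=4972447.8315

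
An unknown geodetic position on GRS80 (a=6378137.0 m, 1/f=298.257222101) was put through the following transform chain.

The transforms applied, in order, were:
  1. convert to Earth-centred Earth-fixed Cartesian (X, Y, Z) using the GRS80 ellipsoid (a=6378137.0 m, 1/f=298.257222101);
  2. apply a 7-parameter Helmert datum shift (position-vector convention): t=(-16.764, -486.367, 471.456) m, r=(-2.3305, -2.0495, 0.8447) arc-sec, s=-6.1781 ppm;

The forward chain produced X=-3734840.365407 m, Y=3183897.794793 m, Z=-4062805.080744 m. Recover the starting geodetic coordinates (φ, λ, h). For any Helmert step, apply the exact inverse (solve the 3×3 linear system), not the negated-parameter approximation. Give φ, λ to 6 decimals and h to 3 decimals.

φ=-39.808763°, λ=139.548100°, h=2392.260 m

start: X=-3734840.3654, Y=3183897.7948, Z=-4062805.0807 m
→ Helmert⁻¹: X=-3734874.0079, Y=3184465.0392, Z=-4063228.5496
→ geod (Bowring, a=6378137.000): φ=-39.80876300°, λ=139.54810000°, h=2392.2600 m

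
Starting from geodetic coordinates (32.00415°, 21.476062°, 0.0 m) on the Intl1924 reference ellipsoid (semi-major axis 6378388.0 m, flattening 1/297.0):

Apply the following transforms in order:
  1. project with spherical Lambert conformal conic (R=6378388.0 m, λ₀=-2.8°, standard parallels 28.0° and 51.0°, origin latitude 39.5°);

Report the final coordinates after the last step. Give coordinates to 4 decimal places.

start: φ=32.004150°, λ=21.476062°, h=0.000 m
→ lcc (R=6378388.0, λ₀=-2.8°): E=2238231.8874, N=-514695.8657

E=2238231.8874 m, N=-514695.8657 m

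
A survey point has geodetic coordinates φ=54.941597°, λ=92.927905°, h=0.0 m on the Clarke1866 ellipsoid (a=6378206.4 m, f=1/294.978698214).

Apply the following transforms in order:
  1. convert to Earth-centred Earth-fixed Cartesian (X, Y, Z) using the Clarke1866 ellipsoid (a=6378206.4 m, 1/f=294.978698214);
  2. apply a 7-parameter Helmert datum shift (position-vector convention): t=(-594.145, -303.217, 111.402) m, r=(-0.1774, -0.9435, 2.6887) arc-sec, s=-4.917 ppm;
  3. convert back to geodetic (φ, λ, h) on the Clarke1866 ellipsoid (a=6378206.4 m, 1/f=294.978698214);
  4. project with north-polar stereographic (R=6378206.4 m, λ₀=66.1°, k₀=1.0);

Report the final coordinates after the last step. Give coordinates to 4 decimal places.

start: φ=54.941597°, λ=92.927905°, h=0.000 m
→ ECEF (a=6378206.400, f=1/294.978698214): X=-187565.8641, Y=3667255.6636, Z=5197449.4479
→ Helmert 7p (PV): X=-188230.6641, Y=3666936.4398, Z=5197531.2821
→ geod (Bowring, a=6378206.400): φ=54.94411333°, λ=92.93851972°, h=-96.5916 m
→ stereo (R=6378206.4, λ₀=66.1°): E=1818967.8897, N=-3594936.9133

E=1818967.8897 m, N=-3594936.9133 m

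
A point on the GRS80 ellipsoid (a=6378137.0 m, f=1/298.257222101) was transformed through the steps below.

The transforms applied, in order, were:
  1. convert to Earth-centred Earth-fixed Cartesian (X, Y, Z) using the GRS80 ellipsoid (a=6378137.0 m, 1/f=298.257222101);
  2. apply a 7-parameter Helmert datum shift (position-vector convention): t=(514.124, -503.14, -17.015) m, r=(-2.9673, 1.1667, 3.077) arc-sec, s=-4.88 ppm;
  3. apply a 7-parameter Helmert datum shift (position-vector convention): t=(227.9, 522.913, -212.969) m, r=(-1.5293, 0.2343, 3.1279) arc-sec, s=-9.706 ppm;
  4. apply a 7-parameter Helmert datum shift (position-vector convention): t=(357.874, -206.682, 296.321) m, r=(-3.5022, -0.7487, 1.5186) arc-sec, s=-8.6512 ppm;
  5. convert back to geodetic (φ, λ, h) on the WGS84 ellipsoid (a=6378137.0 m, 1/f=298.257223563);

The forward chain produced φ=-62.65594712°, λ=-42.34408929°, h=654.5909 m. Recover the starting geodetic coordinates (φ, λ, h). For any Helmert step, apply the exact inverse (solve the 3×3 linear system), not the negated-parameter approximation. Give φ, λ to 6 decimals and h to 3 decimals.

start: φ=-62.655947°, λ=-42.344089°, h=654.591 m
→ ECEF (a=6378137.000, f=1/298.257223563): X=2171333.0738, Y=-1978817.4831, Z=-5643047.5733
→ Helmert⁻¹: X=2170958.9301, Y=-1978548.0813, Z=-5643434.1906
→ Helmert⁻¹: X=2170728.4980, Y=-1979081.2806, Z=-5643288.2029
→ Helmert⁻¹: X=2170227.3698, Y=-1978538.9869, Z=-5643314.9147
→ geod (Bowring, a=6378137.000): φ=-62.66505600°, λ=-42.35460400°, h=430.6130 m

φ=-62.665056°, λ=-42.354604°, h=430.613 m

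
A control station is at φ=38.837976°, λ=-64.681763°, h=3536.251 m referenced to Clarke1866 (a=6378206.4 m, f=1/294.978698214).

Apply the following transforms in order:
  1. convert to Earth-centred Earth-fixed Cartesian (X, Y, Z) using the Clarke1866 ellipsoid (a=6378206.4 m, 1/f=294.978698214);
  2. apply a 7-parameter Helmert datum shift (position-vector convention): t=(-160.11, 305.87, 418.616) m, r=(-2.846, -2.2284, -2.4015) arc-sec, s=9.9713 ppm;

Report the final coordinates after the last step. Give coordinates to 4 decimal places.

start: φ=38.837976°, λ=-64.681763°, h=3536.251 m
→ ECEF (a=6378206.400, f=1/294.978698214): X=2128609.6640, Y=-4499401.3156, Z=3980344.2768
→ Helmert 7p (PV): X=2128375.3904, Y=-4499110.1731, Z=3980887.6613

X=2128375.3904 m, Y=-4499110.1731 m, Z=3980887.6613 m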